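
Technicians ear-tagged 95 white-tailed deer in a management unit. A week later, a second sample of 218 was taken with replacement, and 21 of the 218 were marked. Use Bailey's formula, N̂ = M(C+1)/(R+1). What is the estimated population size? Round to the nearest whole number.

N ≈ 946

N̂ = 95·(218+1)/(21+1) = 95·219/22 = 20805/22 ≈ 945.7 → 946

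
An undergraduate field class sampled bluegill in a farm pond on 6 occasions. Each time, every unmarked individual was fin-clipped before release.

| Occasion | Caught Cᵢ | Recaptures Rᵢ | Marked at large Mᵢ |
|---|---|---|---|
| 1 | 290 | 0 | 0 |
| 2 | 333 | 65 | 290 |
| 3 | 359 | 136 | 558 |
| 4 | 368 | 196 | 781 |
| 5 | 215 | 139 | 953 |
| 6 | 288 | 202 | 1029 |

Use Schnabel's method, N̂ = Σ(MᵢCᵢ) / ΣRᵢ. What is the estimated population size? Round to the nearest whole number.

N ≈ 1471

Σ MᵢCᵢ = 0·290 + 290·333 + 558·359 + 781·368 + 953·215 + 1029·288 = 0 + 96570 + 200322 + 287408 + 204895 + 296352 = 1085547
Σ Rᵢ = 0 + 65 + 136 + 196 + 139 + 202 = 738
N̂ = 1085547 / 738 ≈ 1470.9 → 1471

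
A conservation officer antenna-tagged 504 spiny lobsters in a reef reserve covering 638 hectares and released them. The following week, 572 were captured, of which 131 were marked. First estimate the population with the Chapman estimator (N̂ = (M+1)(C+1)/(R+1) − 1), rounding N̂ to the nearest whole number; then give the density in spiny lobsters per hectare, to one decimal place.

N̂ = 505·573/132 − 1 = 289365/132 − 1 ≈ 2191.2 → 2191
Density = N̂ / area = 2191 / 638 ≈ 3.43 → 3.4 per hectare

density ≈ 3.4 spiny lobsters per hectare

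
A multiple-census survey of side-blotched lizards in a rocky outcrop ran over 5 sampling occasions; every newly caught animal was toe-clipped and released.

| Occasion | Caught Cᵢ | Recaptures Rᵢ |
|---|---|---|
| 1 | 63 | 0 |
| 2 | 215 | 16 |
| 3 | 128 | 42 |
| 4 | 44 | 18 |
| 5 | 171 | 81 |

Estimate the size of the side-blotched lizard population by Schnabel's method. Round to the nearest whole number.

Marked at large before each occasion: Mᵢ = Σⱼ<ᵢ (Cⱼ − Rⱼ) → M1=0, M2=63, M3=262, M4=348, M5=374
Σ MᵢCᵢ = 0·63 + 63·215 + 262·128 + 348·44 + 374·171 = 0 + 13545 + 33536 + 15312 + 63954 = 126347
Σ Rᵢ = 0 + 16 + 42 + 18 + 81 = 157
N̂ = 126347 / 157 ≈ 804.8 → 805

N ≈ 805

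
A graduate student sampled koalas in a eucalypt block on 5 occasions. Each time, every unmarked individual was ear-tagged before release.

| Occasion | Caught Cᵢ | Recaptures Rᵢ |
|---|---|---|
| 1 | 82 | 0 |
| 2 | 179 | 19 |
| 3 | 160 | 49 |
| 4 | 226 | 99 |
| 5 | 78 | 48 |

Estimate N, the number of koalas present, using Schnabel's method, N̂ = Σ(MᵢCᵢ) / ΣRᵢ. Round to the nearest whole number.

N ≈ 794

Marked at large before each occasion: Mᵢ = Σⱼ<ᵢ (Cⱼ − Rⱼ) → M1=0, M2=82, M3=242, M4=353, M5=480
Σ MᵢCᵢ = 0·82 + 82·179 + 242·160 + 353·226 + 480·78 = 0 + 14678 + 38720 + 79778 + 37440 = 170616
Σ Rᵢ = 0 + 19 + 49 + 99 + 48 = 215
N̂ = 170616 / 215 ≈ 793.6 → 794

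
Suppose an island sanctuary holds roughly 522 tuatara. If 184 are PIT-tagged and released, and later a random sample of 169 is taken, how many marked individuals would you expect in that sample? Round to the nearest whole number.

expected recaptures ≈ 60

The marked fraction of the population is 184/522, so in a sample of 169 expect C·(M/N) marked.
E[R] = 184 × 169 / 522 = 31096 / 522 ≈ 59.6 → 60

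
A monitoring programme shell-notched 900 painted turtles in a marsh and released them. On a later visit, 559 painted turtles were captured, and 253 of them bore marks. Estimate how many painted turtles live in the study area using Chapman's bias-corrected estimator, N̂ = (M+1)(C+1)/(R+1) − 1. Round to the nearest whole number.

N̂ = (900+1)(559+1)/(253+1) − 1 = 901·560/254 − 1
= 504560/254 − 1 ≈ 1986.46 − 1 ≈ 1985.46 → 1985

N ≈ 1985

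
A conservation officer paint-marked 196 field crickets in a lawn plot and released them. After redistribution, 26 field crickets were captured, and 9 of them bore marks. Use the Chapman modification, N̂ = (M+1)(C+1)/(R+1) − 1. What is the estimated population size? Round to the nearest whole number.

N ≈ 531

N̂ = (196+1)(26+1)/(9+1) − 1 = 197·27/10 − 1
= 5319/10 − 1 ≈ 531.9 − 1 ≈ 530.9 → 531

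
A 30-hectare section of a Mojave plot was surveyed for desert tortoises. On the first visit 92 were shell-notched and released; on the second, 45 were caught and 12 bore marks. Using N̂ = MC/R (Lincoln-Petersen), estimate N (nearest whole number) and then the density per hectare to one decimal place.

density ≈ 11.5 desert tortoises per hectare

N̂ = 92·45/12 = 4140/12 = 345
Density = N̂ / area = 345 / 30 ≈ 11.50 → 11.5 per hectare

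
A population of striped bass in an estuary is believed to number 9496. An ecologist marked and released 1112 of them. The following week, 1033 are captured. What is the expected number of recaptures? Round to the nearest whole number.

expected recaptures ≈ 121

The marked fraction of the population is 1112/9496, so in a sample of 1033 expect C·(M/N) marked.
E[R] = 1112 × 1033 / 9496 = 1148696 / 9496 ≈ 121.0 → 121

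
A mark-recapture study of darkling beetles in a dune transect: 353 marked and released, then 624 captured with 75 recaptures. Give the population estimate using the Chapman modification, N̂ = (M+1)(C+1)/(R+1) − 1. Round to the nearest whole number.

N̂ = (353+1)(624+1)/(75+1) − 1 = 354·625/76 − 1
= 221250/76 − 1 ≈ 2911.2 − 1 ≈ 2910.2 → 2910

N ≈ 2910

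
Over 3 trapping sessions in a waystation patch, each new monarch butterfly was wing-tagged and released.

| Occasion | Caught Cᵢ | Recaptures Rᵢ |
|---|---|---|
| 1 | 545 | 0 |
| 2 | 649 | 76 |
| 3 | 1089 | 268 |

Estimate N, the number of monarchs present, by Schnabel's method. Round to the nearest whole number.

Marked at large before each occasion: Mᵢ = Σⱼ<ᵢ (Cⱼ − Rⱼ) → M1=0, M2=545, M3=1118
Σ MᵢCᵢ = 0·545 + 545·649 + 1118·1089 = 0 + 353705 + 1217502 = 1571207
Σ Rᵢ = 0 + 76 + 268 = 344
N̂ = 1571207 / 344 ≈ 4567.46 → 4567

N ≈ 4567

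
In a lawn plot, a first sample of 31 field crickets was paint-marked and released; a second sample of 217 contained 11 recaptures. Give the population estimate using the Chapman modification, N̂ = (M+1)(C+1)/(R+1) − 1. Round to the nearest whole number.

N ≈ 580

N̂ = (31+1)(217+1)/(11+1) − 1 = 32·218/12 − 1
= 6976/12 − 1 ≈ 581.3 − 1 ≈ 580.3 → 580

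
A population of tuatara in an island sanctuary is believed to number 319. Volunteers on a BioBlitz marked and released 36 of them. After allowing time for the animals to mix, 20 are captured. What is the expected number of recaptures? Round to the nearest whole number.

expected recaptures ≈ 2

The marked fraction of the population is 36/319, so in a sample of 20 expect C·(M/N) marked.
E[R] = 36 × 20 / 319 = 720 / 319 ≈ 2.3 → 2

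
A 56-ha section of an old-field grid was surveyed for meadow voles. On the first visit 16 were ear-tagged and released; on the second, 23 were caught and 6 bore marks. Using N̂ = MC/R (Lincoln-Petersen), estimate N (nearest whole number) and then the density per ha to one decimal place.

density ≈ 1.1 meadow voles per ha

N̂ = 16·23/6 = 368/6 ≈ 61.3 → 61
Density = N̂ / area = 61 / 56 ≈ 1.09 → 1.1 per ha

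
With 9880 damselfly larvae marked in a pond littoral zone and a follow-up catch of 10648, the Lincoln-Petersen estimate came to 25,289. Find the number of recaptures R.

R = 4160

From N = M·C/R: R = M·C / N = 9880·10648 / 25289 = 105202240 / 25289 = 4160.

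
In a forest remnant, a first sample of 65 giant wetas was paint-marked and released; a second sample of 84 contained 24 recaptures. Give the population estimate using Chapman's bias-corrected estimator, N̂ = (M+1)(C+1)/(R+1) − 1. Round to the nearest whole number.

N̂ = (65+1)(84+1)/(24+1) − 1 = 66·85/25 − 1
= 5610/25 − 1 ≈ 224.4 − 1 ≈ 223.4 → 223

N ≈ 223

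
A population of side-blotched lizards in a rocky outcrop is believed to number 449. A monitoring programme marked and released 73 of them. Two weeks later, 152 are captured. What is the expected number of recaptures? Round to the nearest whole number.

Expected recaptures E[R] = M·C / N.
E[R] = 73 × 152 / 449 = 11096 / 449 ≈ 24.7 → 25

expected recaptures ≈ 25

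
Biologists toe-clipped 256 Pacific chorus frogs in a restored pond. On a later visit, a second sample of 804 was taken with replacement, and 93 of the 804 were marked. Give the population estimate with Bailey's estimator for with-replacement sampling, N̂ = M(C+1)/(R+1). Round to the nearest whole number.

N̂ = 256·(804+1)/(93+1) = 256·805/94 = 206080/94 ≈ 2192.3 → 2192

N ≈ 2192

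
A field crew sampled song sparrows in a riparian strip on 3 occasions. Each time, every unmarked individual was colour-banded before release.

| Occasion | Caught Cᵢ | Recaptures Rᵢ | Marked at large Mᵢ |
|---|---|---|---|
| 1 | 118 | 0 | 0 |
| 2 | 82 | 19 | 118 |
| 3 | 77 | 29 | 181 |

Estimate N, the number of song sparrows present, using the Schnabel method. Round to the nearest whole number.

Σ MᵢCᵢ = 0·118 + 118·82 + 181·77 = 0 + 9676 + 13937 = 23613
Σ Rᵢ = 0 + 19 + 29 = 48
N̂ = 23613 / 48 ≈ 491.9 → 492

N ≈ 492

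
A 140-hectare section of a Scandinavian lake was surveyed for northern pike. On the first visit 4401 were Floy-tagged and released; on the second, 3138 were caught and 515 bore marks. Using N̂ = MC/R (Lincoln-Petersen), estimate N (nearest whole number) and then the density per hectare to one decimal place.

density ≈ 191.5 northern pike per hectare

N̂ = 4401·3138/515 = 13810338/515 ≈ 26816.2 → 26816
Density = N̂ / area = 26816 / 140 ≈ 191.54 → 191.5 per hectare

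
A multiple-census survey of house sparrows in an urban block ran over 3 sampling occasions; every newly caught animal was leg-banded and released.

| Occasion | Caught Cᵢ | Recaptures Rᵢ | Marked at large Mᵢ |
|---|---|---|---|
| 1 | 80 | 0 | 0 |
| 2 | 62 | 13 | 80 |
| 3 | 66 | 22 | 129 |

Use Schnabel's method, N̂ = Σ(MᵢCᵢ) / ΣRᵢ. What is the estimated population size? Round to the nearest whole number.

Σ MᵢCᵢ = 0·80 + 80·62 + 129·66 = 0 + 4960 + 8514 = 13474
Σ Rᵢ = 0 + 13 + 22 = 35
N̂ = 13474 / 35 ≈ 385.0 → 385

N ≈ 385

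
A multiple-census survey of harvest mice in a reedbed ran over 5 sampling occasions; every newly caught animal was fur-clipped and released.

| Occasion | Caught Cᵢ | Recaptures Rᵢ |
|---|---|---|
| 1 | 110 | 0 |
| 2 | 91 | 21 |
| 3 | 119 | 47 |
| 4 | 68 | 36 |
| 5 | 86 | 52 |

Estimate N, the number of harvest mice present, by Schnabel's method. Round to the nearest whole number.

N ≈ 468

Marked at large before each occasion: Mᵢ = Σⱼ<ᵢ (Cⱼ − Rⱼ) → M1=0, M2=110, M3=180, M4=252, M5=284
Σ MᵢCᵢ = 0·110 + 110·91 + 180·119 + 252·68 + 284·86 = 0 + 10010 + 21420 + 17136 + 24424 = 72990
Σ Rᵢ = 0 + 21 + 47 + 36 + 52 = 156
N̂ = 72990 / 156 ≈ 467.9 → 468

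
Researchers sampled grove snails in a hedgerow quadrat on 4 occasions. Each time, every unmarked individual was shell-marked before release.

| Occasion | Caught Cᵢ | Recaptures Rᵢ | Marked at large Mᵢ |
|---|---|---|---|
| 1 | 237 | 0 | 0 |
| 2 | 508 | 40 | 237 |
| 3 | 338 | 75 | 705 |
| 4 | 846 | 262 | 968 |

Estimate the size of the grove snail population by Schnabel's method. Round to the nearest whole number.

Σ MᵢCᵢ = 0·237 + 237·508 + 705·338 + 968·846 = 0 + 120396 + 238290 + 818928 = 1177614
Σ Rᵢ = 0 + 40 + 75 + 262 = 377
N̂ = 1177614 / 377 ≈ 3123.6 → 3124

N ≈ 3124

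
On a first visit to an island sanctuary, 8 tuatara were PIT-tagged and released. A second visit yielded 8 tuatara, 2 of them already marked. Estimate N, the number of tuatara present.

N = 32

Lincoln-Petersen assumes M/N = R/C, so N = M·C / R.
N = (8 × 8) / 2 = 64 / 2 = 32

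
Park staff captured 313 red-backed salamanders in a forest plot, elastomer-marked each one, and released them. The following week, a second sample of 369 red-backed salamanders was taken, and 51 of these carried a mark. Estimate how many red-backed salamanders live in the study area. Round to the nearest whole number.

Lincoln-Petersen assumes M/N = R/C, so N = M·C / R.
N = (313 × 369) / 51 = 115497 / 51 ≈ 2264.6 → 2265

N ≈ 2265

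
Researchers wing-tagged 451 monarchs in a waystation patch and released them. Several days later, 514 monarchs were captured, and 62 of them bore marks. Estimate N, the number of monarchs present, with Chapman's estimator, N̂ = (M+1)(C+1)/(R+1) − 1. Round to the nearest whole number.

N ≈ 3694

N̂ = (451+1)(514+1)/(62+1) − 1 = 452·515/63 − 1
= 232780/63 − 1 ≈ 3694.9 − 1 ≈ 3693.9 → 3694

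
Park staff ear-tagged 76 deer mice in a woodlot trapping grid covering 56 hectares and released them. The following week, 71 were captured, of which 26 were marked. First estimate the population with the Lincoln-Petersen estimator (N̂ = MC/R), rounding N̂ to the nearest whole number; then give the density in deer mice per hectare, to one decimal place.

density ≈ 3.7 deer mice per hectare

N̂ = 76·71/26 = 5396/26 ≈ 207.5 → 208
Density = N̂ / area = 208 / 56 ≈ 3.71 → 3.7 per hectare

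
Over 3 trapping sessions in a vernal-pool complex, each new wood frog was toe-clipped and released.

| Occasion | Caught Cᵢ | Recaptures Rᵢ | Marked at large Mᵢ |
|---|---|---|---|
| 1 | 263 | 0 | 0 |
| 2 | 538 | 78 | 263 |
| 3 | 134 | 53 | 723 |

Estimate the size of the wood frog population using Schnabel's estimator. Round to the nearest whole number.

Σ MᵢCᵢ = 0·263 + 263·538 + 723·134 = 0 + 141494 + 96882 = 238376
Σ Rᵢ = 0 + 78 + 53 = 131
N̂ = 238376 / 131 ≈ 1819.7 → 1820

N ≈ 1820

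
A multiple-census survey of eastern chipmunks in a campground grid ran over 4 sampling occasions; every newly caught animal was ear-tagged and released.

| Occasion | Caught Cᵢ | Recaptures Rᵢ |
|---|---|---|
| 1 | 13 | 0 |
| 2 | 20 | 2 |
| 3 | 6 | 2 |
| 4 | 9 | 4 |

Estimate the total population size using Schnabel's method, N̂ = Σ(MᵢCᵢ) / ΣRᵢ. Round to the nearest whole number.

Marked at large before each occasion: Mᵢ = Σⱼ<ᵢ (Cⱼ − Rⱼ) → M1=0, M2=13, M3=31, M4=35
Σ MᵢCᵢ = 0·13 + 13·20 + 31·6 + 35·9 = 0 + 260 + 186 + 315 = 761
Σ Rᵢ = 0 + 2 + 2 + 4 = 8
N̂ = 761 / 8 ≈ 95.1 → 95

N ≈ 95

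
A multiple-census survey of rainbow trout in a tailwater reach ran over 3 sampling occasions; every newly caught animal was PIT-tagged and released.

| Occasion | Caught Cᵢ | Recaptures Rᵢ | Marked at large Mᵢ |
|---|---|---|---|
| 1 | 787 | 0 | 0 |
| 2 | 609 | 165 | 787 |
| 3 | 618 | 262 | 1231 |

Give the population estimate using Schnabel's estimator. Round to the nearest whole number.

Σ MᵢCᵢ = 0·787 + 787·609 + 1231·618 = 0 + 479283 + 760758 = 1240041
Σ Rᵢ = 0 + 165 + 262 = 427
N̂ = 1240041 / 427 ≈ 2904.1 → 2904

N ≈ 2904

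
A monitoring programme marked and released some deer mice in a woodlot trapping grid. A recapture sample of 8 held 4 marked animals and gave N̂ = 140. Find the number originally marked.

M = 70

From N = M·C/R: M = N·R / C = 140·4 / 8 = 560 / 8 = 70.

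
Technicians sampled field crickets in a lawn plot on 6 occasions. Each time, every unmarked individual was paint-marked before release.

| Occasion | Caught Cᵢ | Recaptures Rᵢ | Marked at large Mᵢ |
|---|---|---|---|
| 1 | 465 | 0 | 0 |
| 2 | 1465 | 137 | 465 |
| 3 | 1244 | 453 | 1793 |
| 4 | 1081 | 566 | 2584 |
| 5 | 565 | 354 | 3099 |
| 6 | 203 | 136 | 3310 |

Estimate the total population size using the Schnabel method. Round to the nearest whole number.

Σ MᵢCᵢ = 0·465 + 465·1465 + 1793·1244 + 2584·1081 + 3099·565 + 3310·203 = 0 + 681225 + 2230492 + 2793304 + 1750935 + 671930 = 8127886
Σ Rᵢ = 0 + 137 + 453 + 566 + 354 + 136 = 1646
N̂ = 8127886 / 1646 ≈ 4938.0 → 4938

N ≈ 4938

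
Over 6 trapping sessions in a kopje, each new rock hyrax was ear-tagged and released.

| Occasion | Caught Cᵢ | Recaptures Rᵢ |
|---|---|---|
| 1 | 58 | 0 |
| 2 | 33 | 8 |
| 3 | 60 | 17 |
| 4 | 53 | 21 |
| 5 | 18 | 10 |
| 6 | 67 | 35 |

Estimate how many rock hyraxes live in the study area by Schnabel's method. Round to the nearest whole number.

Marked at large before each occasion: Mᵢ = Σⱼ<ᵢ (Cⱼ − Rⱼ) → M1=0, M2=58, M3=83, M4=126, M5=158, M6=166
Σ MᵢCᵢ = 0·58 + 58·33 + 83·60 + 126·53 + 158·18 + 166·67 = 0 + 1914 + 4980 + 6678 + 2844 + 11122 = 27538
Σ Rᵢ = 0 + 8 + 17 + 21 + 10 + 35 = 91
N̂ = 27538 / 91 ≈ 302.6 → 303

N ≈ 303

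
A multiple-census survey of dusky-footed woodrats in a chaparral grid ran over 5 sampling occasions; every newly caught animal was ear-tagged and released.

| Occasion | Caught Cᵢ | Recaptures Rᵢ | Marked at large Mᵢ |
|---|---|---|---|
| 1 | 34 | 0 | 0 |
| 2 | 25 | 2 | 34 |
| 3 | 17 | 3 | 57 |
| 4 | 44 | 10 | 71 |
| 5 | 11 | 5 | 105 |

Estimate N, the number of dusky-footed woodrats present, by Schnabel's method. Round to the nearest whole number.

N ≈ 305

Σ MᵢCᵢ = 0·34 + 34·25 + 57·17 + 71·44 + 105·11 = 0 + 850 + 969 + 3124 + 1155 = 6098
Σ Rᵢ = 0 + 2 + 3 + 10 + 5 = 20
N̂ = 6098 / 20 ≈ 304.9 → 305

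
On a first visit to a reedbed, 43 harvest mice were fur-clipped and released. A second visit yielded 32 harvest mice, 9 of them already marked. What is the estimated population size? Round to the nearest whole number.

Lincoln-Petersen assumes M/N = R/C, so N = M·C / R.
N = (43 × 32) / 9 = 1376 / 9 ≈ 152.9 → 153

N ≈ 153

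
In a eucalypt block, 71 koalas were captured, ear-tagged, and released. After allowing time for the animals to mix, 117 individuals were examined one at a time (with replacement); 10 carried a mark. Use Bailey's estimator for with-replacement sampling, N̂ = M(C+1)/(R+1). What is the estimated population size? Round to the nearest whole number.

N ≈ 762

N̂ = 71·(117+1)/(10+1) = 71·118/11 = 8378/11 ≈ 761.6 → 762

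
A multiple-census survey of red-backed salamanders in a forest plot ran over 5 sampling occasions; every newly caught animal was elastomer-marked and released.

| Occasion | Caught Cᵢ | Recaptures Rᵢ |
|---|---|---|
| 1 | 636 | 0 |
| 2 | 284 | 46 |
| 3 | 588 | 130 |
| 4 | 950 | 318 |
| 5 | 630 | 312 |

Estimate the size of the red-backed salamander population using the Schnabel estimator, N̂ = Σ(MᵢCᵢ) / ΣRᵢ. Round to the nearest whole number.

N ≈ 3967

Marked at large before each occasion: Mᵢ = Σⱼ<ᵢ (Cⱼ − Rⱼ) → M1=0, M2=636, M3=874, M4=1332, M5=1964
Σ MᵢCᵢ = 0·636 + 636·284 + 874·588 + 1332·950 + 1964·630 = 0 + 180624 + 513912 + 1265400 + 1237320 = 3197256
Σ Rᵢ = 0 + 46 + 130 + 318 + 312 = 806
N̂ = 3197256 / 806 ≈ 3966.8 → 3967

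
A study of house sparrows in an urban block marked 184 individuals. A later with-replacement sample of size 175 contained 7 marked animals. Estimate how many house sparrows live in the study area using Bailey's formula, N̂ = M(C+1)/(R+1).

N = 4048

N̂ = 184·(175+1)/(7+1) = 184·176/8 = 32384/8 = 4048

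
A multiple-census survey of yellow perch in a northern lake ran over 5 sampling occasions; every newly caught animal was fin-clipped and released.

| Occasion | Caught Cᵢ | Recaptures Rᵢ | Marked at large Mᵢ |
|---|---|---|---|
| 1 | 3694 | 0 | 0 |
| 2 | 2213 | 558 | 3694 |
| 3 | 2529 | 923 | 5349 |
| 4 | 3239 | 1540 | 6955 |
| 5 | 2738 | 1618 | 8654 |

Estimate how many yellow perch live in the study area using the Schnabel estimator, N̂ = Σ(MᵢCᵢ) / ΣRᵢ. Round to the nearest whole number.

N ≈ 14,642

Σ MᵢCᵢ = 0·3694 + 3694·2213 + 5349·2529 + 6955·3239 + 8654·2738 = 0 + 8174822 + 13527621 + 22527245 + 23694652 = 67924340
Σ Rᵢ = 0 + 558 + 923 + 1540 + 1618 = 4639
N̂ = 67924340 / 4639 ≈ 14642.0 → 14642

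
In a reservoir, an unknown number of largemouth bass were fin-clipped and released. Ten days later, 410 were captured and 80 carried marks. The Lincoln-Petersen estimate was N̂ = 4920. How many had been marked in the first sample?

From N = M·C/R: M = N·R / C = 4920·80 / 410 = 393600 / 410 = 960.

M = 960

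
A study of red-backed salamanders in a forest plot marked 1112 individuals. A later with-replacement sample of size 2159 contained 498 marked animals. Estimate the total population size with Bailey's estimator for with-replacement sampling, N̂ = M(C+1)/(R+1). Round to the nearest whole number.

N̂ = 1112·(2159+1)/(498+1) = 1112·2160/499 = 2401920/499 ≈ 4813.47 → 4813

N ≈ 4813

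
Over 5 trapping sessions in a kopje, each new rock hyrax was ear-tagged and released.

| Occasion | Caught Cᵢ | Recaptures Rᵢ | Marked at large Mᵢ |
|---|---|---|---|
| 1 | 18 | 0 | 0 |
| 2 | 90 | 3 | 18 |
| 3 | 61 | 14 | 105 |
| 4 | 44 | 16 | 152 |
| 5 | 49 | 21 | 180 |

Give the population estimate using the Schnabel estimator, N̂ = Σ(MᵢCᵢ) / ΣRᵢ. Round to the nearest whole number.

Σ MᵢCᵢ = 0·18 + 18·90 + 105·61 + 152·44 + 180·49 = 0 + 1620 + 6405 + 6688 + 8820 = 23533
Σ Rᵢ = 0 + 3 + 14 + 16 + 21 = 54
N̂ = 23533 / 54 ≈ 435.8 → 436

N ≈ 436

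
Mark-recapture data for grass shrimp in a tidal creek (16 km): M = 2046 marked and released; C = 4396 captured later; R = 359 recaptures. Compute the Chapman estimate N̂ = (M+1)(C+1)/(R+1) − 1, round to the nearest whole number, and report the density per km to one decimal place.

density ≈ 1562.6 grass shrimp per km

N̂ = 2047·4397/360 − 1 = 9000659/360 − 1 ≈ 25000.8 → 25001
Density = N̂ / area = 25001 / 16 ≈ 1562.56 → 1562.6 per km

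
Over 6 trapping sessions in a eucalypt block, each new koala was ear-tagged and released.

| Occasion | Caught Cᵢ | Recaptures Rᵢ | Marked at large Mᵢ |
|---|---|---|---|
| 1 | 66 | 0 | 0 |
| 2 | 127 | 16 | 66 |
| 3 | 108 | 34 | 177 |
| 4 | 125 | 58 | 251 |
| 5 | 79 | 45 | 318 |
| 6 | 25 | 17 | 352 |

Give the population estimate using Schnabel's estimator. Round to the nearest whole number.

N ≈ 546

Σ MᵢCᵢ = 0·66 + 66·127 + 177·108 + 251·125 + 318·79 + 352·25 = 0 + 8382 + 19116 + 31375 + 25122 + 8800 = 92795
Σ Rᵢ = 0 + 16 + 34 + 58 + 45 + 17 = 170
N̂ = 92795 / 170 ≈ 545.9 → 546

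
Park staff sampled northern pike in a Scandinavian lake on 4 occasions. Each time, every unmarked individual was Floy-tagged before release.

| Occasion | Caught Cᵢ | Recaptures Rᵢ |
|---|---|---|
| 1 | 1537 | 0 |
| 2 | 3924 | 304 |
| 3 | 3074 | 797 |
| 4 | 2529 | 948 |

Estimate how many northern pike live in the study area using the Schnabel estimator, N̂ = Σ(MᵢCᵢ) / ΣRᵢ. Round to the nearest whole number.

Marked at large before each occasion: Mᵢ = Σⱼ<ᵢ (Cⱼ − Rⱼ) → M1=0, M2=1537, M3=5157, M4=7434
Σ MᵢCᵢ = 0·1537 + 1537·3924 + 5157·3074 + 7434·2529 = 0 + 6031188 + 15852618 + 18800586 = 40684392
Σ Rᵢ = 0 + 304 + 797 + 948 = 2049
N̂ = 40684392 / 2049 ≈ 19855.7 → 19856

N ≈ 19,856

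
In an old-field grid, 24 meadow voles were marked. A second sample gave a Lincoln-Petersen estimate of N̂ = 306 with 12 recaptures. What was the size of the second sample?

From N = M·C/R: C = N·R / M = 306·12 / 24 = 3672 / 24 = 153.

C = 153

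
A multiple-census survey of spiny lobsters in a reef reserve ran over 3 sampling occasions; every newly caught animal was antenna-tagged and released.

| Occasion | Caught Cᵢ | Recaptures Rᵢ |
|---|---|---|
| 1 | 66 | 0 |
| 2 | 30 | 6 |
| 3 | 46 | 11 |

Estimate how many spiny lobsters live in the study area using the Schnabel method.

Marked at large before each occasion: Mᵢ = Σⱼ<ᵢ (Cⱼ − Rⱼ) → M1=0, M2=66, M3=90
Σ MᵢCᵢ = 0·66 + 66·30 + 90·46 = 0 + 1980 + 4140 = 6120
Σ Rᵢ = 0 + 6 + 11 = 17
N̂ = 6120 / 17 = 360

N = 360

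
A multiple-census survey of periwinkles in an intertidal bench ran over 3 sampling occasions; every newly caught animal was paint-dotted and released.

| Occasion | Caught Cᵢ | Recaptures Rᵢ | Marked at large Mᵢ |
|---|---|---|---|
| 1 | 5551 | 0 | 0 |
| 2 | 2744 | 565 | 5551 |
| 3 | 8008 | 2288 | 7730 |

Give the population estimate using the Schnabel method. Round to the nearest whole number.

Σ MᵢCᵢ = 0·5551 + 5551·2744 + 7730·8008 = 0 + 15231944 + 61901840 = 77133784
Σ Rᵢ = 0 + 565 + 2288 = 2853
N̂ = 77133784 / 2853 ≈ 27036.0 → 27036

N ≈ 27,036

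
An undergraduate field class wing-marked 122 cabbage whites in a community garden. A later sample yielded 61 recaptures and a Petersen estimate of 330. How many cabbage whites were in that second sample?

From N = M·C/R: C = N·R / M = 330·61 / 122 = 20130 / 122 = 165.

C = 165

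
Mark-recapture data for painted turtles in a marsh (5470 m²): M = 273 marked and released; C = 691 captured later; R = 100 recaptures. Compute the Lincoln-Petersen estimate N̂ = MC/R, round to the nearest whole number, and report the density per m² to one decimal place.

density ≈ 0.3 painted turtles per m²

N̂ = 273·691/100 = 188643/100 ≈ 1886.4 → 1886
Density = N̂ / area = 1886 / 5470 ≈ 0.34 → 0.3 per m²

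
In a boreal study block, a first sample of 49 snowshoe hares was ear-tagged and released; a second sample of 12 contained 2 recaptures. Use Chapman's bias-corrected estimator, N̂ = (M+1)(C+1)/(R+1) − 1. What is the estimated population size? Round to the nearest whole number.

N̂ = (49+1)(12+1)/(2+1) − 1 = 50·13/3 − 1
= 650/3 − 1 ≈ 216.7 − 1 ≈ 215.7 → 216

N ≈ 216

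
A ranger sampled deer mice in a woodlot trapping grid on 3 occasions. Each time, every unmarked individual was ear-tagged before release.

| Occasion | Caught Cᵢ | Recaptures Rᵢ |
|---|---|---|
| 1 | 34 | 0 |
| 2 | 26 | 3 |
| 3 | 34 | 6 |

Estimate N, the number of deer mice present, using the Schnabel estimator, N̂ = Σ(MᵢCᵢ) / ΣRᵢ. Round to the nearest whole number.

N ≈ 314

Marked at large before each occasion: Mᵢ = Σⱼ<ᵢ (Cⱼ − Rⱼ) → M1=0, M2=34, M3=57
Σ MᵢCᵢ = 0·34 + 34·26 + 57·34 = 0 + 884 + 1938 = 2822
Σ Rᵢ = 0 + 3 + 6 = 9
N̂ = 2822 / 9 ≈ 313.6 → 314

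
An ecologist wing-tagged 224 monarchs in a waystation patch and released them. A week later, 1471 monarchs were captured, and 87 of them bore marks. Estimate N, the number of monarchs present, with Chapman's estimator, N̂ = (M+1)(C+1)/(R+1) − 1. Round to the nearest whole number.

N ≈ 3763

N̂ = (224+1)(1471+1)/(87+1) − 1 = 225·1472/88 − 1
= 331200/88 − 1 ≈ 3763.6 − 1 ≈ 3762.6 → 3763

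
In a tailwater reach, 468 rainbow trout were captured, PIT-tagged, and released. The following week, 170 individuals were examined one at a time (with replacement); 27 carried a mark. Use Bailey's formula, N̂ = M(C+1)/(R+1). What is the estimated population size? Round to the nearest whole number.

N̂ = 468·(170+1)/(27+1) = 468·171/28 = 80028/28 ≈ 2858.1 → 2858

N ≈ 2858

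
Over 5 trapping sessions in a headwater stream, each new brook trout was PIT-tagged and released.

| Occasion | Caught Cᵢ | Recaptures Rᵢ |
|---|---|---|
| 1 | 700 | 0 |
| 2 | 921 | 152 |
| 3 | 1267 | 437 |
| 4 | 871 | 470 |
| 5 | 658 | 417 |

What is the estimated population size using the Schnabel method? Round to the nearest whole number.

N ≈ 4258

Marked at large before each occasion: Mᵢ = Σⱼ<ᵢ (Cⱼ − Rⱼ) → M1=0, M2=700, M3=1469, M4=2299, M5=2700
Σ MᵢCᵢ = 0·700 + 700·921 + 1469·1267 + 2299·871 + 2700·658 = 0 + 644700 + 1861223 + 2002429 + 1776600 = 6284952
Σ Rᵢ = 0 + 152 + 437 + 470 + 417 = 1476
N̂ = 6284952 / 1476 ≈ 4258.1 → 4258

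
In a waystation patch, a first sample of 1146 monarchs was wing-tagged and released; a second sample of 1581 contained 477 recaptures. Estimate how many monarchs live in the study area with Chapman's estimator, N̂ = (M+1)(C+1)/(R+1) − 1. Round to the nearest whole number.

N̂ = (1146+1)(1581+1)/(477+1) − 1 = 1147·1582/478 − 1
= 1814554/478 − 1 ≈ 3796.1 − 1 ≈ 3795.1 → 3795

N ≈ 3795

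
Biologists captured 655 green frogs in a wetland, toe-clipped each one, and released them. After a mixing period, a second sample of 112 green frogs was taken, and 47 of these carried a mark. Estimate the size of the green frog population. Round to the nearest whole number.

N = (655 × 112) / 47 = 73360 / 47 ≈ 1560.9 → 1561

N ≈ 1561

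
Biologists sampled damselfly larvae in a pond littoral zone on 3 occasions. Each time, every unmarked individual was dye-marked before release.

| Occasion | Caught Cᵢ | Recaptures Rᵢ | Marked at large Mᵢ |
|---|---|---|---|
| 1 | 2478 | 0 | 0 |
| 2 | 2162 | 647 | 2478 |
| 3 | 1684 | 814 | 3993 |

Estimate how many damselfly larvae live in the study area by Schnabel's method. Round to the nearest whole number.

Σ MᵢCᵢ = 0·2478 + 2478·2162 + 3993·1684 = 0 + 5357436 + 6724212 = 12081648
Σ Rᵢ = 0 + 647 + 814 = 1461
N̂ = 12081648 / 1461 ≈ 8269.4 → 8269

N ≈ 8269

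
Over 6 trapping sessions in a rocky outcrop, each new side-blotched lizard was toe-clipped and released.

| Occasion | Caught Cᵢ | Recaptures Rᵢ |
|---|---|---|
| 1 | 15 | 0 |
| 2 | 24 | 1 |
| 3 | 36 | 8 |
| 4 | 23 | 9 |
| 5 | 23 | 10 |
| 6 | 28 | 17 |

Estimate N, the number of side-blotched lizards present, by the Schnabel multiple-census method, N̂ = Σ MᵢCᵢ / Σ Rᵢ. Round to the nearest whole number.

N ≈ 171

Marked at large before each occasion: Mᵢ = Σⱼ<ᵢ (Cⱼ − Rⱼ) → M1=0, M2=15, M3=38, M4=66, M5=80, M6=93
Σ MᵢCᵢ = 0·15 + 15·24 + 38·36 + 66·23 + 80·23 + 93·28 = 0 + 360 + 1368 + 1518 + 1840 + 2604 = 7690
Σ Rᵢ = 0 + 1 + 8 + 9 + 10 + 17 = 45
N̂ = 7690 / 45 ≈ 170.9 → 171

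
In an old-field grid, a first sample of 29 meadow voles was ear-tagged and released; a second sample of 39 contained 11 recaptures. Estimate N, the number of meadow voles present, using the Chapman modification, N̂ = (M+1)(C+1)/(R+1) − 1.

N = 99

N̂ = (29+1)(39+1)/(11+1) − 1 = 30·40/12 − 1
= 1200/12 − 1 = 100 − 1 = 99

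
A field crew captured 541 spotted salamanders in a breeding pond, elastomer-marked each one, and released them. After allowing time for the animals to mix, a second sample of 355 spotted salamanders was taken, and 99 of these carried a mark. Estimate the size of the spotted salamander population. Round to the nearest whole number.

N ≈ 1940

The marked fraction in the recapture sample should equal the marked fraction in the population: 99/355 = 541/N.
N = (541 × 355) / 99 = 192055 / 99 ≈ 1939.9 → 1940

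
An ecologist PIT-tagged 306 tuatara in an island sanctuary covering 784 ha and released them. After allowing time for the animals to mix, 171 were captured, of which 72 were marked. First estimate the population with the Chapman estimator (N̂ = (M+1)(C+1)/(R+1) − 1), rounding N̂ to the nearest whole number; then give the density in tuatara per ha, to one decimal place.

N̂ = 307·172/73 − 1 = 52804/73 − 1 ≈ 722.3 → 722
Density = N̂ / area = 722 / 784 ≈ 0.92 → 0.9 per ha

density ≈ 0.9 tuatara per ha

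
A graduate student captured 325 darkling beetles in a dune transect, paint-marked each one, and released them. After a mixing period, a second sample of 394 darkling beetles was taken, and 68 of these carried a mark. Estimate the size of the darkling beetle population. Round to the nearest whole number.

N = (325 × 394) / 68 = 128050 / 68 ≈ 1883.1 → 1883

N ≈ 1883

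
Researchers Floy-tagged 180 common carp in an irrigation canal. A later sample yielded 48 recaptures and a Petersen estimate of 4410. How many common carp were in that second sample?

From N = M·C/R: C = N·R / M = 4410·48 / 180 = 211680 / 180 = 1176.

C = 1176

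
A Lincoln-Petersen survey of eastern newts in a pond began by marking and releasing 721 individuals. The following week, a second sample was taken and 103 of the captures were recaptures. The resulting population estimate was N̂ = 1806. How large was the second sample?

C = 258

From N = M·C/R: C = N·R / M = 1806·103 / 721 = 186018 / 721 = 258.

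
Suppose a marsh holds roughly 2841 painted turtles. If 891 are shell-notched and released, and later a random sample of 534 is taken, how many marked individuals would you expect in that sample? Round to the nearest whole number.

Expected recaptures E[R] = M·C / N.
E[R] = 891 × 534 / 2841 = 475794 / 2841 ≈ 167.47 → 167

expected recaptures ≈ 167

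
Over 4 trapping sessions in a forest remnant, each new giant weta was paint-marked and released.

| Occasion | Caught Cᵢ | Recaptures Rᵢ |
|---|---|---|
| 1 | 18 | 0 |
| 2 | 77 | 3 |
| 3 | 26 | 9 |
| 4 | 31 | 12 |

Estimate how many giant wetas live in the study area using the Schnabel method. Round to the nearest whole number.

Marked at large before each occasion: Mᵢ = Σⱼ<ᵢ (Cⱼ − Rⱼ) → M1=0, M2=18, M3=92, M4=109
Σ MᵢCᵢ = 0·18 + 18·77 + 92·26 + 109·31 = 0 + 1386 + 2392 + 3379 = 7157
Σ Rᵢ = 0 + 3 + 9 + 12 = 24
N̂ = 7157 / 24 ≈ 298.2 → 298

N ≈ 298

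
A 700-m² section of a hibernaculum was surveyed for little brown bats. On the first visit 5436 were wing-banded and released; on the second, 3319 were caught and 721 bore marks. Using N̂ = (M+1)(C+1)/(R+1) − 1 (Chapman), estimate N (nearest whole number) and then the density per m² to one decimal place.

density ≈ 35.7 little brown bats per m²

N̂ = 5437·3320/722 − 1 = 18050840/722 − 1 ≈ 25000.2 → 25000
Density = N̂ / area = 25000 / 700 ≈ 35.71 → 35.7 per m²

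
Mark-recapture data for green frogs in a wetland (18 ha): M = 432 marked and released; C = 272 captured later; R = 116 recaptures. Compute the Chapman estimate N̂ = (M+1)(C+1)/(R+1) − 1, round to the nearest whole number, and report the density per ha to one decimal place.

N̂ = 433·273/117 − 1 = 118209/117 − 1 ≈ 1009.3 → 1009
Density = N̂ / area = 1009 / 18 ≈ 56.06 → 56.1 per ha

density ≈ 56.1 green frogs per ha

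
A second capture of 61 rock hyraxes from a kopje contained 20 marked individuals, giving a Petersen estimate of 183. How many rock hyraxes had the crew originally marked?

From N = M·C/R: M = N·R / C = 183·20 / 61 = 3660 / 61 = 60.

M = 60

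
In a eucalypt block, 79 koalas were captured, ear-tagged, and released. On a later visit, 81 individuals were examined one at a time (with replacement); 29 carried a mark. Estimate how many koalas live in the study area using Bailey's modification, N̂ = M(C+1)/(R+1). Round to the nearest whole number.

N ≈ 216

N̂ = 79·(81+1)/(29+1) = 79·82/30 = 6478/30 ≈ 215.9 → 216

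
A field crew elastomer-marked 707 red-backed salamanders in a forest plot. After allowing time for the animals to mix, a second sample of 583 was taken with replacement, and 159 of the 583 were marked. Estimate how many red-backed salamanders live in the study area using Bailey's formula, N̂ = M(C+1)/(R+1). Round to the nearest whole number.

N ≈ 2581

N̂ = 707·(583+1)/(159+1) = 707·584/160 = 412888/160 ≈ 2580.6 → 2581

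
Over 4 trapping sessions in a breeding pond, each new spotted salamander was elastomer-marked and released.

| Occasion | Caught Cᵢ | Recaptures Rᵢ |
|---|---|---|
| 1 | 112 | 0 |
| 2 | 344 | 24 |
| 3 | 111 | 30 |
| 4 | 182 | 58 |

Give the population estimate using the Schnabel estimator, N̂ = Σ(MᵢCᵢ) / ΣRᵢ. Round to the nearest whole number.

N ≈ 1606

Marked at large before each occasion: Mᵢ = Σⱼ<ᵢ (Cⱼ − Rⱼ) → M1=0, M2=112, M3=432, M4=513
Σ MᵢCᵢ = 0·112 + 112·344 + 432·111 + 513·182 = 0 + 38528 + 47952 + 93366 = 179846
Σ Rᵢ = 0 + 24 + 30 + 58 = 112
N̂ = 179846 / 112 ≈ 1605.8 → 1606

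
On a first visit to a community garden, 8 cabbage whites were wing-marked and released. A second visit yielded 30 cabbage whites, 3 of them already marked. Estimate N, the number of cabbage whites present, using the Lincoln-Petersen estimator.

N = 80

Lincoln-Petersen assumes M/N = R/C, so N = M·C / R.
N = (8 × 30) / 3 = 240 / 3 = 80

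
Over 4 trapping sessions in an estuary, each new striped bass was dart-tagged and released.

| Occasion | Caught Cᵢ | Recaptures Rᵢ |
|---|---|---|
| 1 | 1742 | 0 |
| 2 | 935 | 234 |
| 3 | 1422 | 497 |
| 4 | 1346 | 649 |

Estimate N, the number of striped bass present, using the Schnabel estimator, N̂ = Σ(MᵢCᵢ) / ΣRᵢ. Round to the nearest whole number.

Marked at large before each occasion: Mᵢ = Σⱼ<ᵢ (Cⱼ − Rⱼ) → M1=0, M2=1742, M3=2443, M4=3368
Σ MᵢCᵢ = 0·1742 + 1742·935 + 2443·1422 + 3368·1346 = 0 + 1628770 + 3473946 + 4533328 = 9636044
Σ Rᵢ = 0 + 234 + 497 + 649 = 1380
N̂ = 9636044 / 1380 ≈ 6982.6 → 6983

N ≈ 6983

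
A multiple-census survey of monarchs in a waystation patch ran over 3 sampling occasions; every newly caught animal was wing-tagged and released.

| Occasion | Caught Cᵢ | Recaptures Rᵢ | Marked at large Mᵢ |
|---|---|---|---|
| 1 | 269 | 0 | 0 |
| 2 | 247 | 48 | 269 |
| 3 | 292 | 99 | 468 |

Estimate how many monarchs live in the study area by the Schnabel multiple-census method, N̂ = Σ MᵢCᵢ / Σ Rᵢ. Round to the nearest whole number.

N ≈ 1382

Σ MᵢCᵢ = 0·269 + 269·247 + 468·292 = 0 + 66443 + 136656 = 203099
Σ Rᵢ = 0 + 48 + 99 = 147
N̂ = 203099 / 147 ≈ 1381.6 → 1382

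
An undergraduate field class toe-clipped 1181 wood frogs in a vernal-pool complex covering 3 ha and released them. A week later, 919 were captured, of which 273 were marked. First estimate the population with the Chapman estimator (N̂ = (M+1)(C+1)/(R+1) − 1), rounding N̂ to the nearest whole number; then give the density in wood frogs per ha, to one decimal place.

N̂ = 1182·920/274 − 1 = 1087440/274 − 1 ≈ 3967.8 → 3968
Density = N̂ / area = 3968 / 3 ≈ 1322.67 → 1322.7 per ha

density ≈ 1322.7 wood frogs per ha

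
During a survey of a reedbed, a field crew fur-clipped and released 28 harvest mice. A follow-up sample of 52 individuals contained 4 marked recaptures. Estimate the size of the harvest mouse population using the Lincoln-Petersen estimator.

N = 364

If marked individuals mix randomly, R/C ≈ M/N, giving N ≈ M·C/R.
N = (28 × 52) / 4 = 1456 / 4 = 364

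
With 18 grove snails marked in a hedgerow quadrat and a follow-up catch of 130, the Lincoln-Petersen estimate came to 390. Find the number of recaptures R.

From N = M·C/R: R = M·C / N = 18·130 / 390 = 2340 / 390 = 6.

R = 6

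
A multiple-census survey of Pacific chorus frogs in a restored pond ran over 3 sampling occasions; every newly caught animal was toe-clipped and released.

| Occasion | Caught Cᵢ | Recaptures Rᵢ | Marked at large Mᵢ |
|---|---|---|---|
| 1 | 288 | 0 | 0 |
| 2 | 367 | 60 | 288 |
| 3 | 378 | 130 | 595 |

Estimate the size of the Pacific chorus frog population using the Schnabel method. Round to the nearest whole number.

N ≈ 1740

Σ MᵢCᵢ = 0·288 + 288·367 + 595·378 = 0 + 105696 + 224910 = 330606
Σ Rᵢ = 0 + 60 + 130 = 190
N̂ = 330606 / 190 ≈ 1740.0 → 1740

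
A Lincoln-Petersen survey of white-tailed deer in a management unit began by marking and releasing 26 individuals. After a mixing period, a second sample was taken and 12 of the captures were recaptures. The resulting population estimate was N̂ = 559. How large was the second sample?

C = 258

From N = M·C/R: C = N·R / M = 559·12 / 26 = 6708 / 26 = 258.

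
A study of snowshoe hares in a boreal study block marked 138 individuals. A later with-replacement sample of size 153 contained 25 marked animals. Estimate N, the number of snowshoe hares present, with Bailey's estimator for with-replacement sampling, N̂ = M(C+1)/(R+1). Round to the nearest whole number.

N ≈ 817

N̂ = 138·(153+1)/(25+1) = 138·154/26 = 21252/26 ≈ 817.4 → 817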